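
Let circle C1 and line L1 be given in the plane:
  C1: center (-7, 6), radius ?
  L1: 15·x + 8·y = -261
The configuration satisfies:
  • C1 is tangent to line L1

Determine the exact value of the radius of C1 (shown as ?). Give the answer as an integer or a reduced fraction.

1. [C1‖L1]  r_C1² − 144 = 0  ⇒  r_C1 = 12 (r>0 drops 1)

12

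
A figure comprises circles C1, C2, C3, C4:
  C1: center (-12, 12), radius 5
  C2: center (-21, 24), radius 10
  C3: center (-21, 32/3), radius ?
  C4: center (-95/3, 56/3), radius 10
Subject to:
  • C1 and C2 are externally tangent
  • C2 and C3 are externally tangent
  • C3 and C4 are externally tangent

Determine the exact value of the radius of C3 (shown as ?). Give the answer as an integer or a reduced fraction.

10/3

1. [ext C2·C3]  r_C3² + 20r_C3 − 700/9 = 0  ⇒  r_C3 = 10/3 (r>0 drops 1)
2. [ext C3·C4]  r_C3² + 20r_C3 − 700/9 = 0  ⇒  r_C3 = 10/3 (r>0 drops 1)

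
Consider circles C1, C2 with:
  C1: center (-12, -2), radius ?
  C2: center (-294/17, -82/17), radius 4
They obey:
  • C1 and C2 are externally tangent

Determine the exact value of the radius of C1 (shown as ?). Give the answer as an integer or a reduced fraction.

2

1. [ext C1·C2]  r_C1² + 8r_C1 − 20 = 0  ⇒  r_C1 = 2 (r>0 drops 1)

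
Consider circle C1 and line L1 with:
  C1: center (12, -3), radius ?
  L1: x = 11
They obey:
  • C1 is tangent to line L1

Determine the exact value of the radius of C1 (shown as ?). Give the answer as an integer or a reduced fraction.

1. [C1‖L1]  r_C1² − 1 = 0  ⇒  r_C1 = 1 (r>0 drops 1)

1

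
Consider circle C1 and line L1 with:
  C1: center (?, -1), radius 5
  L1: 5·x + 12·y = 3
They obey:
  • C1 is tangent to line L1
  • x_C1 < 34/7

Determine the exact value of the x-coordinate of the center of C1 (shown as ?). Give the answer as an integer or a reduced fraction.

-10

1. [C1‖L1]  x_C1² − 6x_C1 − 160 = 0  ⇒  x_C1 = -10 or 16
2. given x_C1 < 34/7: keep -10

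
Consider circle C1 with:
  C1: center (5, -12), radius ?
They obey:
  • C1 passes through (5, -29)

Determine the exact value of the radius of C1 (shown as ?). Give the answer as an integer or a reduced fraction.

17

1. [C1∋P]  r_C1² − 289 = 0  ⇒  r_C1 = 17 (r>0 drops 1)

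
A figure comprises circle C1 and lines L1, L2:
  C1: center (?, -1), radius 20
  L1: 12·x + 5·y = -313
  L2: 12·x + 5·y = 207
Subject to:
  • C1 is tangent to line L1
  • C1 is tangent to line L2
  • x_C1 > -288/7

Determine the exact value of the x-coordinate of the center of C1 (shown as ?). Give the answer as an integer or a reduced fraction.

-4

1. [C1‖L1]  x_C1² + (154/3)x_C1 + 568/3 = 0  ⇒  x_C1 = -142/3 or -4
2. [C1‖L2]  x_C1² − (106/3)x_C1 − 472/3 = 0  ⇒  x_C1 = -4 or 118/3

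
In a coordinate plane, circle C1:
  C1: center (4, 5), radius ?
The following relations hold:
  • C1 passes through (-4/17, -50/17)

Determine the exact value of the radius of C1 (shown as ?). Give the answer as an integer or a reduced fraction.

1. [C1∋P]  r_C1² − 81 = 0  ⇒  r_C1 = 9 (r>0 drops 1)

9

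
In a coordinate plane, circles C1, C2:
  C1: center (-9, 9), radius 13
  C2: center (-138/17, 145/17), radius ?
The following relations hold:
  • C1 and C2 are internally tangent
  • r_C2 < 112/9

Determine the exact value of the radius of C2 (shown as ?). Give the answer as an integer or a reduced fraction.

12

1. [int C1,C2]  r_C2² − 26r_C2 + 168 = 0  ⇒  r_C2 = 12 or 14
2. given r_C2 < 112/9: keep 12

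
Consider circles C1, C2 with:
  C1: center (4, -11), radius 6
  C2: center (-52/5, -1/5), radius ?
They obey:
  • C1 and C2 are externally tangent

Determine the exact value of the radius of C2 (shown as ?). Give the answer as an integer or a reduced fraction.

12

1. [ext C1·C2]  r_C2² + 12r_C2 − 288 = 0  ⇒  r_C2 = 12 (r>0 drops 1)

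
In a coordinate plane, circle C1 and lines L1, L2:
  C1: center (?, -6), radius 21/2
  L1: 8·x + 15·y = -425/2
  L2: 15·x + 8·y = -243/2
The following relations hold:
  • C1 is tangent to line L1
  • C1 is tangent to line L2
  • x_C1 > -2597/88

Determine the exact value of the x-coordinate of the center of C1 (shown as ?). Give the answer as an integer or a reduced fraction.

1. [C1‖L1]  x_C1² + (245/8)x_C1 − 2107/8 = 0  ⇒  x_C1 = -301/8 or 7
2. [C1‖L2]  x_C1² + (49/5)x_C1 − 588/5 = 0  ⇒  x_C1 = -84/5 or 7

7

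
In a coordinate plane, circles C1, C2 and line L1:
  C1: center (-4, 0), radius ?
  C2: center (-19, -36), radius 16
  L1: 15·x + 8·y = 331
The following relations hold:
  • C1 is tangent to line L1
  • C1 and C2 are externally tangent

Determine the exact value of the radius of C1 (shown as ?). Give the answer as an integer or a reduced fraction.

1. [C1‖L1]  r_C1² − 529 = 0  ⇒  r_C1 = 23 (r>0 drops 1)
2. [ext C1·C2]  r_C1² + 32r_C1 − 1265 = 0  ⇒  r_C1 = 23 (r>0 drops 1)

23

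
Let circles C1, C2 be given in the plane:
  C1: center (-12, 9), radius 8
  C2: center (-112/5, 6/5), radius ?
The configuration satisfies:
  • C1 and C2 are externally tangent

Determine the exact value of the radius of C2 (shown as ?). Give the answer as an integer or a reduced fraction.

1. [ext C1·C2]  r_C2² + 16r_C2 − 105 = 0  ⇒  r_C2 = 5 (r>0 drops 1)

5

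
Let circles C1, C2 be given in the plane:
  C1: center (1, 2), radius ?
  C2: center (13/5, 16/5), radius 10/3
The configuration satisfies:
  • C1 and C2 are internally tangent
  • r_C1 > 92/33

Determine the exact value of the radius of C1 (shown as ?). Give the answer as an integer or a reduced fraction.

16/3

1. [int C1,C2]  r_C1² − (20/3)r_C1 + 64/9 = 0  ⇒  r_C1 = 4/3 or 16/3
2. given r_C1 > 92/33: keep 16/3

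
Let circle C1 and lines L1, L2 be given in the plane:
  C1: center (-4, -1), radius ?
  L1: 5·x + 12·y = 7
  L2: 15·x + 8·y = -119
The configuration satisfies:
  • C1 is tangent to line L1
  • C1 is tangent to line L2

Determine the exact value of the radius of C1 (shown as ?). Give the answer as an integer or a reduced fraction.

1. [C1‖L1]  r_C1² − 9 = 0  ⇒  r_C1 = 3 (r>0 drops 1)
2. [C1‖L2]  r_C1² − 9 = 0  ⇒  r_C1 = 3 (r>0 drops 1)

3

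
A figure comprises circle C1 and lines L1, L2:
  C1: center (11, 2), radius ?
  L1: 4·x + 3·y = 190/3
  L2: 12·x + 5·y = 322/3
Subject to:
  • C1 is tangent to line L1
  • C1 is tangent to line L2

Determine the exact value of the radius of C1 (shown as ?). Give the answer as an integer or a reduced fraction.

1. [C1‖L1]  r_C1² − 64/9 = 0  ⇒  r_C1 = 8/3 (r>0 drops 1)
2. [C1‖L2]  r_C1² − 64/9 = 0  ⇒  r_C1 = 8/3 (r>0 drops 1)

8/3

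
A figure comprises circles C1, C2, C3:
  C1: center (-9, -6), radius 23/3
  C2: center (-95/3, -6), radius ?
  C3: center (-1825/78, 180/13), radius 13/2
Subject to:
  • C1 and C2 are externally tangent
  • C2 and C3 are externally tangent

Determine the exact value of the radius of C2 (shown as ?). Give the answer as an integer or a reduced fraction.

1. [ext C1·C2]  r_C2² + (46/3)r_C2 − 455 = 0  ⇒  r_C2 = 15 (r>0 drops 1)
2. [ext C2·C3]  r_C2² + 13r_C2 − 420 = 0  ⇒  r_C2 = 15 (r>0 drops 1)

15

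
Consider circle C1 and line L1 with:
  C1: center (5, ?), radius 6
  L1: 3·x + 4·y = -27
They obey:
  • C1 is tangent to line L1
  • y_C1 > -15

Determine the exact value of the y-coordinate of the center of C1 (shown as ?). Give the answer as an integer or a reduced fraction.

-3

1. [C1‖L1]  y_C1² + 21y_C1 + 54 = 0  ⇒  y_C1 = -18 or -3
2. given y_C1 > -15: keep -3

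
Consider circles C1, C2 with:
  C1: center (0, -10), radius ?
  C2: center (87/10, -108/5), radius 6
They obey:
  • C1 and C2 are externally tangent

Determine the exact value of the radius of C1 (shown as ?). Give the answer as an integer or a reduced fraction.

17/2

1. [ext C1·C2]  r_C1² + 12r_C1 − 697/4 = 0  ⇒  r_C1 = 17/2 (r>0 drops 1)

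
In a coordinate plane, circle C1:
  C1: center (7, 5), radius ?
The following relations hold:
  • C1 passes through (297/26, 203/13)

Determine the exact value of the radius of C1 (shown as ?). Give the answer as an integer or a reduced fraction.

23/2

1. [C1∋P]  r_C1² − 529/4 = 0  ⇒  r_C1 = 23/2 (r>0 drops 1)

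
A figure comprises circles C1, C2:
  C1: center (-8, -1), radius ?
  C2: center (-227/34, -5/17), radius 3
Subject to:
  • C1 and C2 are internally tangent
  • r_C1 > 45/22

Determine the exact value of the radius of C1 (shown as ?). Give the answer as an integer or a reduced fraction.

1. [int C1,C2]  r_C1² − 6r_C1 + 27/4 = 0  ⇒  r_C1 = 3/2 or 9/2
2. given r_C1 > 45/22: keep 9/2

9/2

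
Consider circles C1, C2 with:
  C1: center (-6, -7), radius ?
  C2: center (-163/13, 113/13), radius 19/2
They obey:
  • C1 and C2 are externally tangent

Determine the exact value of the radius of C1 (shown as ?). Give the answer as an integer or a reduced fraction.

1. [ext C1·C2]  r_C1² + 19r_C1 − 795/4 = 0  ⇒  r_C1 = 15/2 (r>0 drops 1)

15/2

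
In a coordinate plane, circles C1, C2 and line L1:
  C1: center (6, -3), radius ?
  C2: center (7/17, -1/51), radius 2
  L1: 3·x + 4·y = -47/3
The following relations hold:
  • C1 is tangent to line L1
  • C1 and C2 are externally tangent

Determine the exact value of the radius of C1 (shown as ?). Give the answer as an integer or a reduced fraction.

13/3

1. [C1‖L1]  r_C1² − 169/9 = 0  ⇒  r_C1 = 13/3 (r>0 drops 1)
2. [ext C1·C2]  r_C1² + 4r_C1 − 325/9 = 0  ⇒  r_C1 = 13/3 (r>0 drops 1)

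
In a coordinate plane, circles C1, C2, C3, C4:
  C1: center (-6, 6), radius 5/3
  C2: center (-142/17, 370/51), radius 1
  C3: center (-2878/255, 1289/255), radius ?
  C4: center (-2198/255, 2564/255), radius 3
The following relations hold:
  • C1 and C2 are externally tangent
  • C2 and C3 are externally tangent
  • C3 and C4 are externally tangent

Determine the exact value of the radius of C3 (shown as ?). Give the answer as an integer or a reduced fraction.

1. [ext C2·C3]  r_C3² + 2r_C3 − 112/9 = 0  ⇒  r_C3 = 8/3 (r>0 drops 1)
2. [ext C3·C4]  r_C3² + 6r_C3 − 208/9 = 0  ⇒  r_C3 = 8/3 (r>0 drops 1)

8/3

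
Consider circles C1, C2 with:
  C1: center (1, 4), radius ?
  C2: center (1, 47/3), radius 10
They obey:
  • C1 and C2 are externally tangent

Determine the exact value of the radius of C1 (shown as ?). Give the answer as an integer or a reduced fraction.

1. [ext C1·C2]  r_C1² + 20r_C1 − 325/9 = 0  ⇒  r_C1 = 5/3 (r>0 drops 1)

5/3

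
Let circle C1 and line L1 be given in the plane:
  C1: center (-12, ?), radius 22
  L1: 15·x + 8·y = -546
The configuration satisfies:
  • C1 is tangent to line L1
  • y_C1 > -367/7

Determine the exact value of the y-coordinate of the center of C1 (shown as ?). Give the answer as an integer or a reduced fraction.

1. [C1‖L1]  y_C1² + (183/2)y_C1 − 185/2 = 0  ⇒  y_C1 = -185/2 or 1
2. given y_C1 > -367/7: keep 1

1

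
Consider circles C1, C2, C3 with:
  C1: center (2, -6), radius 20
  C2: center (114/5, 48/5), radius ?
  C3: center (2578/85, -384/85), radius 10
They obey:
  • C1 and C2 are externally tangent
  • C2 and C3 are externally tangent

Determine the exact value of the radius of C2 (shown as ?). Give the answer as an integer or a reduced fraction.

1. [ext C1·C2]  r_C2² + 40r_C2 − 276 = 0  ⇒  r_C2 = 6 (r>0 drops 1)
2. [ext C2·C3]  r_C2² + 20r_C2 − 156 = 0  ⇒  r_C2 = 6 (r>0 drops 1)

6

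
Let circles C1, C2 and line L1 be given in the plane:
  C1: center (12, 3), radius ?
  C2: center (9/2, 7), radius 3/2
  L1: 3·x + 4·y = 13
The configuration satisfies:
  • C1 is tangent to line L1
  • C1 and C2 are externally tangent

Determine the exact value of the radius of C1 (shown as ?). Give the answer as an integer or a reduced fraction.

7

1. [C1‖L1]  r_C1² − 49 = 0  ⇒  r_C1 = 7 (r>0 drops 1)
2. [ext C1·C2]  r_C1² + 3r_C1 − 70 = 0  ⇒  r_C1 = 7 (r>0 drops 1)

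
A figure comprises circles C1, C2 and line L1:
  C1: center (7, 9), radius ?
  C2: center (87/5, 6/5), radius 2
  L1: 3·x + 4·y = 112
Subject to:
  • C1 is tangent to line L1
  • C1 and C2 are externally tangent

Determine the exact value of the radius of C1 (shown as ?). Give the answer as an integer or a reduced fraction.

11

1. [C1‖L1]  r_C1² − 121 = 0  ⇒  r_C1 = 11 (r>0 drops 1)
2. [ext C1·C2]  r_C1² + 4r_C1 − 165 = 0  ⇒  r_C1 = 11 (r>0 drops 1)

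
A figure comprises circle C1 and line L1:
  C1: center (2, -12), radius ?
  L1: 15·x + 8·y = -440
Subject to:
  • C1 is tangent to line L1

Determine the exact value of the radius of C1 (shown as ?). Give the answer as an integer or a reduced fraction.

22

1. [C1‖L1]  r_C1² − 484 = 0  ⇒  r_C1 = 22 (r>0 drops 1)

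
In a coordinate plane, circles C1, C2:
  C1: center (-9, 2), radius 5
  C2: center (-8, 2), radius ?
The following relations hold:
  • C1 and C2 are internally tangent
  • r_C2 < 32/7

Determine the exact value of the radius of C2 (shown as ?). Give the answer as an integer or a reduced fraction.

1. [int C1,C2]  r_C2² − 10r_C2 + 24 = 0  ⇒  r_C2 = 4 or 6
2. given r_C2 < 32/7: keep 4

4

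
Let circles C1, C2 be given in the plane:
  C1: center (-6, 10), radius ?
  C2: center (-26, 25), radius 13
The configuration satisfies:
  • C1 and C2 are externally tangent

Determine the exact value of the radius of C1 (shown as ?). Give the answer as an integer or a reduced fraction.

12

1. [ext C1·C2]  r_C1² + 26r_C1 − 456 = 0  ⇒  r_C1 = 12 (r>0 drops 1)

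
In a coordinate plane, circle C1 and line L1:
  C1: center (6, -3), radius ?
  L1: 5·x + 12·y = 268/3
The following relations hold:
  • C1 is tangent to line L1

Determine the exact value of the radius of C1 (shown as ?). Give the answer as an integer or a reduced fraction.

1. [C1‖L1]  r_C1² − 484/9 = 0  ⇒  r_C1 = 22/3 (r>0 drops 1)

22/3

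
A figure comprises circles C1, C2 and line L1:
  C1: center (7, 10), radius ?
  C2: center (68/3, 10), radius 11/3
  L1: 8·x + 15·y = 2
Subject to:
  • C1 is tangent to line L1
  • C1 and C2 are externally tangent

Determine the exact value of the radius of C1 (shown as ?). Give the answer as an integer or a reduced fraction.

12

1. [C1‖L1]  r_C1² − 144 = 0  ⇒  r_C1 = 12 (r>0 drops 1)
2. [ext C1·C2]  r_C1² + (22/3)r_C1 − 232 = 0  ⇒  r_C1 = 12 (r>0 drops 1)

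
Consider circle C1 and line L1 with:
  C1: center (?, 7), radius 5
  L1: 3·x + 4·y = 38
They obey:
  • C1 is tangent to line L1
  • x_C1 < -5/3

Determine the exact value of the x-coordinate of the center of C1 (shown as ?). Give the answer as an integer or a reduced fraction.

-5

1. [C1‖L1]  x_C1² − (20/3)x_C1 − 175/3 = 0  ⇒  x_C1 = -5 or 35/3
2. given x_C1 < -5/3: keep -5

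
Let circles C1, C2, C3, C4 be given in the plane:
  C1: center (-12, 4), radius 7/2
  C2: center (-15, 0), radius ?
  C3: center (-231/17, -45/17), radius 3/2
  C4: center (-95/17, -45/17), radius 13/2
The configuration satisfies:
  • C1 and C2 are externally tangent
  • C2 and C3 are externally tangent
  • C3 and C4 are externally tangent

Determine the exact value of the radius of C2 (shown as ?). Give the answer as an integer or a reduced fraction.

1. [ext C1·C2]  r_C2² + 7r_C2 − 51/4 = 0  ⇒  r_C2 = 3/2 (r>0 drops 1)
2. [ext C2·C3]  r_C2² + 3r_C2 − 27/4 = 0  ⇒  r_C2 = 3/2 (r>0 drops 1)

3/2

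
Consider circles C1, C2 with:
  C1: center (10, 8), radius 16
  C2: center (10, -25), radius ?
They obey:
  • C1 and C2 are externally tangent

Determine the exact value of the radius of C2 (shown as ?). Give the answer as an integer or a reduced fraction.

17

1. [ext C1·C2]  r_C2² + 32r_C2 − 833 = 0  ⇒  r_C2 = 17 (r>0 drops 1)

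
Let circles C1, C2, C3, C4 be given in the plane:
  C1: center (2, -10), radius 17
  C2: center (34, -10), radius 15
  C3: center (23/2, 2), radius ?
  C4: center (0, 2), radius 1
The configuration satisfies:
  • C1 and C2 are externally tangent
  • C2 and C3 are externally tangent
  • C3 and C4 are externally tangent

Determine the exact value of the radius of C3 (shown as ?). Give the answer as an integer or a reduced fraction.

21/2

1. [ext C2·C3]  r_C3² + 30r_C3 − 1701/4 = 0  ⇒  r_C3 = 21/2 (r>0 drops 1)
2. [ext C3·C4]  r_C3² + 2r_C3 − 525/4 = 0  ⇒  r_C3 = 21/2 (r>0 drops 1)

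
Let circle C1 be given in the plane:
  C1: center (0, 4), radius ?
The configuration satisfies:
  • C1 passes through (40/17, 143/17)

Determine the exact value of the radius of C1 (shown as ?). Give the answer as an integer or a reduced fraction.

5

1. [C1∋P]  r_C1² − 25 = 0  ⇒  r_C1 = 5 (r>0 drops 1)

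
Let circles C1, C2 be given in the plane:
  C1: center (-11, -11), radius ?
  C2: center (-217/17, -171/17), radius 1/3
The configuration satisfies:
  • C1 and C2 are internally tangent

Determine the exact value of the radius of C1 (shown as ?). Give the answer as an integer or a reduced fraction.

7/3

1. [int C1,C2]  r_C1² − (2/3)r_C1 − 35/9 = 0  ⇒  r_C1 = 7/3 (r>0 drops 1)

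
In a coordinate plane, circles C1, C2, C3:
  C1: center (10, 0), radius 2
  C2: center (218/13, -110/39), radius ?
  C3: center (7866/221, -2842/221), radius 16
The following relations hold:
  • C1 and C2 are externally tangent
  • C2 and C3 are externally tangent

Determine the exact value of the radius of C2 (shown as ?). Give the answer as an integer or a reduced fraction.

1. [ext C1·C2]  r_C2² + 4r_C2 − 448/9 = 0  ⇒  r_C2 = 16/3 (r>0 drops 1)
2. [ext C2·C3]  r_C2² + 32r_C2 − 1792/9 = 0  ⇒  r_C2 = 16/3 (r>0 drops 1)

16/3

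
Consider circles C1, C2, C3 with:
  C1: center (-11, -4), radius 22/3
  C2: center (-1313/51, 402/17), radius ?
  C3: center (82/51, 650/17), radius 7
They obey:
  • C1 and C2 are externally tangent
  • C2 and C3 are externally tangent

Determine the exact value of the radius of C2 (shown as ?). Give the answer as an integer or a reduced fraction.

1. [ext C1·C2]  r_C2² + (44/3)r_C2 − 928 = 0  ⇒  r_C2 = 24 (r>0 drops 1)
2. [ext C2·C3]  r_C2² + 14r_C2 − 912 = 0  ⇒  r_C2 = 24 (r>0 drops 1)

24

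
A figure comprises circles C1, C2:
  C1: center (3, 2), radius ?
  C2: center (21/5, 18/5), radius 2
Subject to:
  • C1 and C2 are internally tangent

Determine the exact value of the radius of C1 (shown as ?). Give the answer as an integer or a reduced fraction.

1. [int C1,C2]  r_C1² − 4r_C1 = 0  ⇒  r_C1 = 4 (r>0 drops 1)

4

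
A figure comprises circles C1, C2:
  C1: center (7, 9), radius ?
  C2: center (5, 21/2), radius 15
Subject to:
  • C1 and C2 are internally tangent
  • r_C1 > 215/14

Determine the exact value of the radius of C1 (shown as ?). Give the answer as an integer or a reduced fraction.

1. [int C1,C2]  r_C1² − 30r_C1 + 875/4 = 0  ⇒  r_C1 = 25/2 or 35/2
2. given r_C1 > 215/14: keep 35/2

35/2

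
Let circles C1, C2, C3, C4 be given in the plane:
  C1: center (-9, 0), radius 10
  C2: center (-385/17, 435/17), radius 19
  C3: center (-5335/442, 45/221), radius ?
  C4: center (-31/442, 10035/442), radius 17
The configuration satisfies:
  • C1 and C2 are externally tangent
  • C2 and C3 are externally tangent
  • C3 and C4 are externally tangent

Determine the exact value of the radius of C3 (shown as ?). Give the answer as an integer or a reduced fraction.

1. [ext C2·C3]  r_C3² + 38r_C3 − 1581/4 = 0  ⇒  r_C3 = 17/2 (r>0 drops 1)
2. [ext C3·C4]  r_C3² + 34r_C3 − 1445/4 = 0  ⇒  r_C3 = 17/2 (r>0 drops 1)

17/2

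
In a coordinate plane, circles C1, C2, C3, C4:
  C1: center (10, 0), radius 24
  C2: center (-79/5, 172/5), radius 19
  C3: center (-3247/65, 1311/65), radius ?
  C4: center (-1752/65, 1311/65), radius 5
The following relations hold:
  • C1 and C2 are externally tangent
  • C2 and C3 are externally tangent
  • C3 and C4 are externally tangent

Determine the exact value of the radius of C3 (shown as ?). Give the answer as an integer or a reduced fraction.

18

1. [ext C2·C3]  r_C3² + 38r_C3 − 1008 = 0  ⇒  r_C3 = 18 (r>0 drops 1)
2. [ext C3·C4]  r_C3² + 10r_C3 − 504 = 0  ⇒  r_C3 = 18 (r>0 drops 1)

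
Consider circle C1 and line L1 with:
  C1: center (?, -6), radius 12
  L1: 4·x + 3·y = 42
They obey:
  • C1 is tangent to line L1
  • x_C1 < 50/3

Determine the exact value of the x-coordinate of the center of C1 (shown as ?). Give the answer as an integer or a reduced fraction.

1. [C1‖L1]  x_C1² − 30x_C1 = 0  ⇒  x_C1 = 0 or 30
2. given x_C1 < 50/3: keep 0

0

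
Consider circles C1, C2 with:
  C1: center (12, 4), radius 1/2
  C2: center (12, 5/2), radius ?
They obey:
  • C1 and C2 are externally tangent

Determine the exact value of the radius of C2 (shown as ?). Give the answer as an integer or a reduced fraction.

1. [ext C1·C2]  r_C2² + 1r_C2 − 2 = 0  ⇒  r_C2 = 1 (r>0 drops 1)

1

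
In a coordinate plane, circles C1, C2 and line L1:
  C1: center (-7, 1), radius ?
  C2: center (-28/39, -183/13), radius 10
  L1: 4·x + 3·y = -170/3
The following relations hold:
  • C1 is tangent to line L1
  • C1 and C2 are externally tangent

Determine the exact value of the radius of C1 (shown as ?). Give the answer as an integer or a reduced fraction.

1. [C1‖L1]  r_C1² − 361/9 = 0  ⇒  r_C1 = 19/3 (r>0 drops 1)
2. [ext C1·C2]  r_C1² + 20r_C1 − 1501/9 = 0  ⇒  r_C1 = 19/3 (r>0 drops 1)

19/3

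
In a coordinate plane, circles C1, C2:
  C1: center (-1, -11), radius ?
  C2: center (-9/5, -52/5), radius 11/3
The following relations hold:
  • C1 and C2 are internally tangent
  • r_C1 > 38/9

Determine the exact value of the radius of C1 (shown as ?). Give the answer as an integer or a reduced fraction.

1. [int C1,C2]  r_C1² − (22/3)r_C1 + 112/9 = 0  ⇒  r_C1 = 8/3 or 14/3
2. given r_C1 > 38/9: keep 14/3

14/3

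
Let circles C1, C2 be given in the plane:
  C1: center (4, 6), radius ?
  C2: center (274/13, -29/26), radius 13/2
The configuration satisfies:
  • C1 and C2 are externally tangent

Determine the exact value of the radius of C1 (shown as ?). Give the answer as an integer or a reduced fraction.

1. [ext C1·C2]  r_C1² + 13r_C1 − 300 = 0  ⇒  r_C1 = 12 (r>0 drops 1)

12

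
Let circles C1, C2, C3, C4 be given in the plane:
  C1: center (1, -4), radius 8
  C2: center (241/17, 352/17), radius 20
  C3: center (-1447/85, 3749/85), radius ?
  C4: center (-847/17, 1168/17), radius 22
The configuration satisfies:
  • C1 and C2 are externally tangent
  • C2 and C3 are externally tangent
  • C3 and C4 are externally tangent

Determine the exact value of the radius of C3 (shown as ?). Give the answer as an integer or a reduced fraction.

19

1. [ext C2·C3]  r_C3² + 40r_C3 − 1121 = 0  ⇒  r_C3 = 19 (r>0 drops 1)
2. [ext C3·C4]  r_C3² + 44r_C3 − 1197 = 0  ⇒  r_C3 = 19 (r>0 drops 1)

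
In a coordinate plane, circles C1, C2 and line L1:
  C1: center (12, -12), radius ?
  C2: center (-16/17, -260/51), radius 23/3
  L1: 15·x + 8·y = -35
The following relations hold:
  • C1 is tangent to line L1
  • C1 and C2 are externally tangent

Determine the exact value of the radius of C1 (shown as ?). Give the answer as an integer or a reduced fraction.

1. [C1‖L1]  r_C1² − 49 = 0  ⇒  r_C1 = 7 (r>0 drops 1)
2. [ext C1·C2]  r_C1² + (46/3)r_C1 − 469/3 = 0  ⇒  r_C1 = 7 (r>0 drops 1)

7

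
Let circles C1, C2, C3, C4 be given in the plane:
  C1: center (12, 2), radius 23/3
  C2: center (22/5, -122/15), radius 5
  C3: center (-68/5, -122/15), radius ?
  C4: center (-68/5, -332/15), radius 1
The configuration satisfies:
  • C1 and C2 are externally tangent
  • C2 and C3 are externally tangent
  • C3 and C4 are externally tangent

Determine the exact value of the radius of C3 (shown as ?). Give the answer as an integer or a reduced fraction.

13

1. [ext C2·C3]  r_C3² + 10r_C3 − 299 = 0  ⇒  r_C3 = 13 (r>0 drops 1)
2. [ext C3·C4]  r_C3² + 2r_C3 − 195 = 0  ⇒  r_C3 = 13 (r>0 drops 1)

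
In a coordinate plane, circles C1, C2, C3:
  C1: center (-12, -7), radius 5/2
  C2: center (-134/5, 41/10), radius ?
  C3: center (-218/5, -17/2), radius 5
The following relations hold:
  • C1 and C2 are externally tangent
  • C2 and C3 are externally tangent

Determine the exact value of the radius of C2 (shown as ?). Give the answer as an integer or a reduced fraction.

16

1. [ext C1·C2]  r_C2² + 5r_C2 − 336 = 0  ⇒  r_C2 = 16 (r>0 drops 1)
2. [ext C2·C3]  r_C2² + 10r_C2 − 416 = 0  ⇒  r_C2 = 16 (r>0 drops 1)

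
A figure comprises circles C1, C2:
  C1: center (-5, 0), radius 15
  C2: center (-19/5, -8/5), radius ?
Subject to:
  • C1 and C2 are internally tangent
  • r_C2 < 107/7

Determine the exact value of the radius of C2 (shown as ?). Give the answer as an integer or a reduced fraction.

1. [int C1,C2]  r_C2² − 30r_C2 + 221 = 0  ⇒  r_C2 = 13 or 17
2. given r_C2 < 107/7: keep 13

13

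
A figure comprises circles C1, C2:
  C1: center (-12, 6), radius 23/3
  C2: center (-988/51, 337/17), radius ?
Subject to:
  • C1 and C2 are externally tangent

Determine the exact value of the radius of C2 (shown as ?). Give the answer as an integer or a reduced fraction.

8

1. [ext C1·C2]  r_C2² + (46/3)r_C2 − 560/3 = 0  ⇒  r_C2 = 8 (r>0 drops 1)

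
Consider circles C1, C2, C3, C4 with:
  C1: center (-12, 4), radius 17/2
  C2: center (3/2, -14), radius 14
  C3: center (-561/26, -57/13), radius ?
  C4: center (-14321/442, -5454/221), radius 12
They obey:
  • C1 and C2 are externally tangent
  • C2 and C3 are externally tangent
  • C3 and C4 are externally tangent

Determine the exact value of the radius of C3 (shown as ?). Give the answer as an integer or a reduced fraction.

1. [ext C2·C3]  r_C3² + 28r_C3 − 429 = 0  ⇒  r_C3 = 11 (r>0 drops 1)
2. [ext C3·C4]  r_C3² + 24r_C3 − 385 = 0  ⇒  r_C3 = 11 (r>0 drops 1)

11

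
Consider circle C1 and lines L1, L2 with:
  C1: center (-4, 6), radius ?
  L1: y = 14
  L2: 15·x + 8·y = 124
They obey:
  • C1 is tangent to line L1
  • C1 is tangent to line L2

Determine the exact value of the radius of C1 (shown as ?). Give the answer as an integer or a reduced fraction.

1. [C1‖L1]  r_C1² − 64 = 0  ⇒  r_C1 = 8 (r>0 drops 1)
2. [C1‖L2]  r_C1² − 64 = 0  ⇒  r_C1 = 8 (r>0 drops 1)

8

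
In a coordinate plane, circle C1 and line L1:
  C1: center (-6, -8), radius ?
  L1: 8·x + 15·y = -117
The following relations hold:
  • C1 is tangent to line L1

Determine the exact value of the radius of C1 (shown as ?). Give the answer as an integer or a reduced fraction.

1. [C1‖L1]  r_C1² − 9 = 0  ⇒  r_C1 = 3 (r>0 drops 1)

3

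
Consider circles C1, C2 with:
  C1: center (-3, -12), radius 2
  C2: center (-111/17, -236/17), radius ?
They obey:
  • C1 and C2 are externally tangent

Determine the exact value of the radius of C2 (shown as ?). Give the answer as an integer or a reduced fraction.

1. [ext C1·C2]  r_C2² + 4r_C2 − 12 = 0  ⇒  r_C2 = 2 (r>0 drops 1)

2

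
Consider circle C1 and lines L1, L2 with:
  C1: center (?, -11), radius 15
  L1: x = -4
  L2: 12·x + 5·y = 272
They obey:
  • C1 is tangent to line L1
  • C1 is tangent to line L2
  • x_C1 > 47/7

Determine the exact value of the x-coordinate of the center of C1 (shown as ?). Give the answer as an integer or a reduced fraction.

1. [C1‖L1]  x_C1² + 8x_C1 − 209 = 0  ⇒  x_C1 = -19 or 11
2. [C1‖L2]  x_C1² − (109/2)x_C1 + 957/2 = 0  ⇒  x_C1 = 11 or 87/2

11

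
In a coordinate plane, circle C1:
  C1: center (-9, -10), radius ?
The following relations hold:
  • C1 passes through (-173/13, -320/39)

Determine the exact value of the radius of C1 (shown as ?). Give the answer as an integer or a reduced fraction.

14/3

1. [C1∋P]  r_C1² − 196/9 = 0  ⇒  r_C1 = 14/3 (r>0 drops 1)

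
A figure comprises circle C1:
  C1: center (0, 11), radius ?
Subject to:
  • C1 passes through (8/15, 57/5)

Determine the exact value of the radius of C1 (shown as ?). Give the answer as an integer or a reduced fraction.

2/3

1. [C1∋P]  r_C1² − 4/9 = 0  ⇒  r_C1 = 2/3 (r>0 drops 1)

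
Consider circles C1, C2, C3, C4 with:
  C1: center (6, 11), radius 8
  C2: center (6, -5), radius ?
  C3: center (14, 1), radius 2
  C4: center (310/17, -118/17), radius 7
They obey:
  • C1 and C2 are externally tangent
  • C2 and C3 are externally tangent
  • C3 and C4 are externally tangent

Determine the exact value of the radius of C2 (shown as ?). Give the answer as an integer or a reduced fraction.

1. [ext C1·C2]  r_C2² + 16r_C2 − 192 = 0  ⇒  r_C2 = 8 (r>0 drops 1)
2. [ext C2·C3]  r_C2² + 4r_C2 − 96 = 0  ⇒  r_C2 = 8 (r>0 drops 1)

8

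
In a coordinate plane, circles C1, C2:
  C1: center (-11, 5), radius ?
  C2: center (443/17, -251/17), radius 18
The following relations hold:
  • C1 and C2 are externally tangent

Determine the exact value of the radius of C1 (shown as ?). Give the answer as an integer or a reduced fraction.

1. [ext C1·C2]  r_C1² + 36r_C1 − 1440 = 0  ⇒  r_C1 = 24 (r>0 drops 1)

24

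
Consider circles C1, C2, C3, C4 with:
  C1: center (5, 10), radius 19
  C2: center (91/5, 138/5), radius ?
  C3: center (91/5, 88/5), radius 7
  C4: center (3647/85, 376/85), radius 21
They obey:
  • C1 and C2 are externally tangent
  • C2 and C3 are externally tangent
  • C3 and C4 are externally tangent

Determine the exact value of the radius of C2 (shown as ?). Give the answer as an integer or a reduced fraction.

3

1. [ext C1·C2]  r_C2² + 38r_C2 − 123 = 0  ⇒  r_C2 = 3 (r>0 drops 1)
2. [ext C2·C3]  r_C2² + 14r_C2 − 51 = 0  ⇒  r_C2 = 3 (r>0 drops 1)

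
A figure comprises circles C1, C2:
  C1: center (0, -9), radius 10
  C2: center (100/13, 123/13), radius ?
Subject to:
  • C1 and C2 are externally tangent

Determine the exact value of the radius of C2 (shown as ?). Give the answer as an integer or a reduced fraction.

10

1. [ext C1·C2]  r_C2² + 20r_C2 − 300 = 0  ⇒  r_C2 = 10 (r>0 drops 1)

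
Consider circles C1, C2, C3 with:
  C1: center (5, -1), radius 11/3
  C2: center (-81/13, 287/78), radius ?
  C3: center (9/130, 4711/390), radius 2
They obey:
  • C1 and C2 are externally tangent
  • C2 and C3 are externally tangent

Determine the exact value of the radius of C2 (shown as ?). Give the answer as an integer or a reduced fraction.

1. [ext C1·C2]  r_C2² + (22/3)r_C2 − 1615/12 = 0  ⇒  r_C2 = 17/2 (r>0 drops 1)
2. [ext C2·C3]  r_C2² + 4r_C2 − 425/4 = 0  ⇒  r_C2 = 17/2 (r>0 drops 1)

17/2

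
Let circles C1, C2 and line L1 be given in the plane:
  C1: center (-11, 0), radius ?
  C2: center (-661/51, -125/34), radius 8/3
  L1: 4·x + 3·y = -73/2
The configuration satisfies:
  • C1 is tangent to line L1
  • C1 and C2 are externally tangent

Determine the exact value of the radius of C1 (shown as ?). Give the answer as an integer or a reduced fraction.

3/2

1. [C1‖L1]  r_C1² − 9/4 = 0  ⇒  r_C1 = 3/2 (r>0 drops 1)
2. [ext C1·C2]  r_C1² + (16/3)r_C1 − 41/4 = 0  ⇒  r_C1 = 3/2 (r>0 drops 1)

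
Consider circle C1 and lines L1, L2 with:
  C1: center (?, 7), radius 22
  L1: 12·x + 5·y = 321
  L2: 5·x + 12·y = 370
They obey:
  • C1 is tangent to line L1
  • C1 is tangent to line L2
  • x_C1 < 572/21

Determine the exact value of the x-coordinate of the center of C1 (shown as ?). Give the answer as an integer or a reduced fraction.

0

1. [C1‖L1]  x_C1² − (143/3)x_C1 = 0  ⇒  x_C1 = 0 or 143/3
2. [C1‖L2]  x_C1² − (572/5)x_C1 = 0  ⇒  x_C1 = 0 or 572/5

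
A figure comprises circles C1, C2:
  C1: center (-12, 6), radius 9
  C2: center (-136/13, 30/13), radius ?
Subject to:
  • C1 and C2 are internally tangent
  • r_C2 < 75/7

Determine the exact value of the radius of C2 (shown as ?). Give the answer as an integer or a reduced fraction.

5

1. [int C1,C2]  r_C2² − 18r_C2 + 65 = 0  ⇒  r_C2 = 5 or 13
2. given r_C2 < 75/7: keep 5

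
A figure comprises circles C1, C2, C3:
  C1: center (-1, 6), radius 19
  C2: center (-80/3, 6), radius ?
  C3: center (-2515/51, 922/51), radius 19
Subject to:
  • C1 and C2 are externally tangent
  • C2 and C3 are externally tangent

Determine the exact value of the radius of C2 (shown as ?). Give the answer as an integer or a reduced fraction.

1. [ext C1·C2]  r_C2² + 38r_C2 − 2680/9 = 0  ⇒  r_C2 = 20/3 (r>0 drops 1)
2. [ext C2·C3]  r_C2² + 38r_C2 − 2680/9 = 0  ⇒  r_C2 = 20/3 (r>0 drops 1)

20/3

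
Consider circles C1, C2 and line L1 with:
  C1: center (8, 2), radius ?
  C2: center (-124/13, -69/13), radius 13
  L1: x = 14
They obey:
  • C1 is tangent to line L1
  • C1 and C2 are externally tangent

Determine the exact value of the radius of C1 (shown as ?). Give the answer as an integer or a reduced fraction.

6

1. [C1‖L1]  r_C1² − 36 = 0  ⇒  r_C1 = 6 (r>0 drops 1)
2. [ext C1·C2]  r_C1² + 26r_C1 − 192 = 0  ⇒  r_C1 = 6 (r>0 drops 1)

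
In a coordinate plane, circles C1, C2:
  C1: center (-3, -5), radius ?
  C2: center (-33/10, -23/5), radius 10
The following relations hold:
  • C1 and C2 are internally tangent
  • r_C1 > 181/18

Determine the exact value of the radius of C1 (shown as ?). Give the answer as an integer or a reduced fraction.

1. [int C1,C2]  r_C1² − 20r_C1 + 399/4 = 0  ⇒  r_C1 = 19/2 or 21/2
2. given r_C1 > 181/18: keep 21/2

21/2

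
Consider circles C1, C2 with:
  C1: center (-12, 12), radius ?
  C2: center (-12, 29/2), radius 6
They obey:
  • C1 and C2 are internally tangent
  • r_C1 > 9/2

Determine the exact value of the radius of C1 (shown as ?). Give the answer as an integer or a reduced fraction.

17/2

1. [int C1,C2]  r_C1² − 12r_C1 + 119/4 = 0  ⇒  r_C1 = 7/2 or 17/2
2. given r_C1 > 9/2: keep 17/2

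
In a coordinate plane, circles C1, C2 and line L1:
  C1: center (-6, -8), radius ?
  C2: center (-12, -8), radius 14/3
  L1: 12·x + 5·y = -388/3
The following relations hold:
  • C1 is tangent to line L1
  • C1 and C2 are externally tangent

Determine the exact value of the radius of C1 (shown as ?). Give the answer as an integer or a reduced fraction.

1. [C1‖L1]  r_C1² − 16/9 = 0  ⇒  r_C1 = 4/3 (r>0 drops 1)
2. [ext C1·C2]  r_C1² + (28/3)r_C1 − 128/9 = 0  ⇒  r_C1 = 4/3 (r>0 drops 1)

4/3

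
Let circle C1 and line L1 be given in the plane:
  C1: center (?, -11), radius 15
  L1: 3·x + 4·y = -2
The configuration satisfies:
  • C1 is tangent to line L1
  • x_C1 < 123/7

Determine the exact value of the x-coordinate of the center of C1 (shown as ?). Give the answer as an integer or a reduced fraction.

-11

1. [C1‖L1]  x_C1² − 28x_C1 − 429 = 0  ⇒  x_C1 = -11 or 39
2. given x_C1 < 123/7: keep -11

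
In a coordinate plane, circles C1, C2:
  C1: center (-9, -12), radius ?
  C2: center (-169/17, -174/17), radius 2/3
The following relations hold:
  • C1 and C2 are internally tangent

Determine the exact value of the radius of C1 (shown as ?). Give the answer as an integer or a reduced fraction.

1. [int C1,C2]  r_C1² − (4/3)r_C1 − 32/9 = 0  ⇒  r_C1 = 8/3 (r>0 drops 1)

8/3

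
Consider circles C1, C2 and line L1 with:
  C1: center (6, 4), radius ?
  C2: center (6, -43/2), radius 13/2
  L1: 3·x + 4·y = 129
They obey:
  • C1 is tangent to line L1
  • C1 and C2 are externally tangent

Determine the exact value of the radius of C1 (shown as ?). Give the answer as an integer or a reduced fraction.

1. [C1‖L1]  r_C1² − 361 = 0  ⇒  r_C1 = 19 (r>0 drops 1)
2. [ext C1·C2]  r_C1² + 13r_C1 − 608 = 0  ⇒  r_C1 = 19 (r>0 drops 1)

19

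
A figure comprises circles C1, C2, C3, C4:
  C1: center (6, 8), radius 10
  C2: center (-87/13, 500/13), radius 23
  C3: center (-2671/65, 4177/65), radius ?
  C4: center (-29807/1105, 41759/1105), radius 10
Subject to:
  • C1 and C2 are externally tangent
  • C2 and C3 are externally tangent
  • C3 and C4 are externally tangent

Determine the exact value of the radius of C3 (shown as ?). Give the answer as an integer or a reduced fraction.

20

1. [ext C2·C3]  r_C3² + 46r_C3 − 1320 = 0  ⇒  r_C3 = 20 (r>0 drops 1)
2. [ext C3·C4]  r_C3² + 20r_C3 − 800 = 0  ⇒  r_C3 = 20 (r>0 drops 1)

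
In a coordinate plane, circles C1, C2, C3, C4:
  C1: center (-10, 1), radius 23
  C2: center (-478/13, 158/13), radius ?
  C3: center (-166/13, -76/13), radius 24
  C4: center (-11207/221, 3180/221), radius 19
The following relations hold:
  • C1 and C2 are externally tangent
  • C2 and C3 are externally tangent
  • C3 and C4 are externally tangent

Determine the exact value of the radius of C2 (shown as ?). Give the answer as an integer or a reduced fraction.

1. [ext C1·C2]  r_C2² + 46r_C2 − 312 = 0  ⇒  r_C2 = 6 (r>0 drops 1)
2. [ext C2·C3]  r_C2² + 48r_C2 − 324 = 0  ⇒  r_C2 = 6 (r>0 drops 1)

6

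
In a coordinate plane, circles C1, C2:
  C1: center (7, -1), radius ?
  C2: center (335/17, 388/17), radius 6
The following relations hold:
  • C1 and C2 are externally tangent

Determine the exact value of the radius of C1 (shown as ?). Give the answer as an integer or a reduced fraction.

21

1. [ext C1·C2]  r_C1² + 12r_C1 − 693 = 0  ⇒  r_C1 = 21 (r>0 drops 1)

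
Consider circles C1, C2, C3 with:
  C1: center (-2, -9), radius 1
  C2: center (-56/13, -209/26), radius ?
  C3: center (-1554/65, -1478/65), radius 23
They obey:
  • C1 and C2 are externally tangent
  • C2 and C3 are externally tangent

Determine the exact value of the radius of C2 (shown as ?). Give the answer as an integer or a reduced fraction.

1. [ext C1·C2]  r_C2² + 2r_C2 − 21/4 = 0  ⇒  r_C2 = 3/2 (r>0 drops 1)
2. [ext C2·C3]  r_C2² + 46r_C2 − 285/4 = 0  ⇒  r_C2 = 3/2 (r>0 drops 1)

3/2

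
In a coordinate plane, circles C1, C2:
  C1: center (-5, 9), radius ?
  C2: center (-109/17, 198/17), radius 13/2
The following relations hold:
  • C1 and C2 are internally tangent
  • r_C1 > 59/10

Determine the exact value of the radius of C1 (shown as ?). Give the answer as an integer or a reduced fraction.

1. [int C1,C2]  r_C1² − 13r_C1 + 133/4 = 0  ⇒  r_C1 = 7/2 or 19/2
2. given r_C1 > 59/10: keep 19/2

19/2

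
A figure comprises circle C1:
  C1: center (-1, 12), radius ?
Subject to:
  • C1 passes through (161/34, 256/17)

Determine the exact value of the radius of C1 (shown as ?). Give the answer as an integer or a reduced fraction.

1. [C1∋P]  r_C1² − 169/4 = 0  ⇒  r_C1 = 13/2 (r>0 drops 1)

13/2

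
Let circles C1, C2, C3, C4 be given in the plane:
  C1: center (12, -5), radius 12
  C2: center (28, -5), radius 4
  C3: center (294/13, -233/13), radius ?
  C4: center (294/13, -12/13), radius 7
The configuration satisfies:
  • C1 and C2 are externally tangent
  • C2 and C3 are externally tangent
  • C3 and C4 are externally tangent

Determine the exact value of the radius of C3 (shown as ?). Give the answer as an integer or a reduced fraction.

1. [ext C2·C3]  r_C3² + 8r_C3 − 180 = 0  ⇒  r_C3 = 10 (r>0 drops 1)
2. [ext C3·C4]  r_C3² + 14r_C3 − 240 = 0  ⇒  r_C3 = 10 (r>0 drops 1)

10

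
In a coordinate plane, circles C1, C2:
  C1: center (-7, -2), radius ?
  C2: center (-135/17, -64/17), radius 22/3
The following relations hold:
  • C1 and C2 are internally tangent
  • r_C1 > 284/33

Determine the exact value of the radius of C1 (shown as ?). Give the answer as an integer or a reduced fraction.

28/3

1. [int C1,C2]  r_C1² − (44/3)r_C1 + 448/9 = 0  ⇒  r_C1 = 16/3 or 28/3
2. given r_C1 > 284/33: keep 28/3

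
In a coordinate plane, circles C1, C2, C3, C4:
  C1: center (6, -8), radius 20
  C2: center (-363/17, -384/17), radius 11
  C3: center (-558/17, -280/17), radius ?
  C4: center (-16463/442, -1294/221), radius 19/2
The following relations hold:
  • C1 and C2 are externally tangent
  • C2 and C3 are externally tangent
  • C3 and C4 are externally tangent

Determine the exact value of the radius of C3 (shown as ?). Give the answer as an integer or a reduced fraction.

2

1. [ext C2·C3]  r_C3² + 22r_C3 − 48 = 0  ⇒  r_C3 = 2 (r>0 drops 1)
2. [ext C3·C4]  r_C3² + 19r_C3 − 42 = 0  ⇒  r_C3 = 2 (r>0 drops 1)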